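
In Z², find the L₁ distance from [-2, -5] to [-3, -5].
1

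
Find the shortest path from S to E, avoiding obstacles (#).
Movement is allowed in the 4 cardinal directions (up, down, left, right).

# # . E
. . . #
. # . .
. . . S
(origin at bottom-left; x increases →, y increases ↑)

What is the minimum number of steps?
5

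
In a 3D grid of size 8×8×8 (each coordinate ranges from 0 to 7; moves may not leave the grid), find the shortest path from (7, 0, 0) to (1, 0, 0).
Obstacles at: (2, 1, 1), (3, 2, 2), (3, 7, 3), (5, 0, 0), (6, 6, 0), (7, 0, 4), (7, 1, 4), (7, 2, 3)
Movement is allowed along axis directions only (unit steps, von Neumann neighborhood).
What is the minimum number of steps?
8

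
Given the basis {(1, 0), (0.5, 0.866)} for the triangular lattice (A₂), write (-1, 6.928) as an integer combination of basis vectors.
-5b₁ + 8b₂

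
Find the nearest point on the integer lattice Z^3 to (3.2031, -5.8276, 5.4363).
(3, -6, 5)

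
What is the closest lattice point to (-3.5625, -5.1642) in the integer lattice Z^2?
(-4, -5)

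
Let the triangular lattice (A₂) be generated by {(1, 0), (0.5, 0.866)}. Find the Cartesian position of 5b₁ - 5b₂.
(2.5, -4.33)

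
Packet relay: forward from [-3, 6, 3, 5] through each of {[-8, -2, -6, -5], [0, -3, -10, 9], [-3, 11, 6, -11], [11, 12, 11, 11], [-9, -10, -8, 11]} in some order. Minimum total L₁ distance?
154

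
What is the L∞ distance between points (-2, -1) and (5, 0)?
7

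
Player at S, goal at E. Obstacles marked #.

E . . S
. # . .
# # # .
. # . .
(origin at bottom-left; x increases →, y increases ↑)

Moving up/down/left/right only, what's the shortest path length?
3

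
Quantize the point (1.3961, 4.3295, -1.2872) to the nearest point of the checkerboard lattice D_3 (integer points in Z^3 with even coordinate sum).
(1, 4, -1)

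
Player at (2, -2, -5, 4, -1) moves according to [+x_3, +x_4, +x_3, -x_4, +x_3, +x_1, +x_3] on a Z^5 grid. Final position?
(3, -2, -1, 4, -1)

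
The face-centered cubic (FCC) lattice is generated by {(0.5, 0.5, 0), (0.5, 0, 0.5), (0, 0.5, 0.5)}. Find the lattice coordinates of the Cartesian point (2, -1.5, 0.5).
4b₂ - 3b₃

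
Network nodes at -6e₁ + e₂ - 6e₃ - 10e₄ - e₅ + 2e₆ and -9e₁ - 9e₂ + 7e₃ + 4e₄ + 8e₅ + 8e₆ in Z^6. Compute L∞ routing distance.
14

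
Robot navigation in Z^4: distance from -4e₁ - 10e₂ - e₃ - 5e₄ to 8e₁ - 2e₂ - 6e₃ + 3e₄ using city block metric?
33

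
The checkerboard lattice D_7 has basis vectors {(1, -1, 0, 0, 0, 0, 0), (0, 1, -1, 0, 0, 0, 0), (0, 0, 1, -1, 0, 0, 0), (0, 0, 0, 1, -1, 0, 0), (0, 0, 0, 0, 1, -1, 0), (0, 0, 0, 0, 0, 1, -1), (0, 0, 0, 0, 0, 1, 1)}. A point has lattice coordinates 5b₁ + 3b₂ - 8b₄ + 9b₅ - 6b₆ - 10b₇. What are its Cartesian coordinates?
(5, -2, -3, -8, 17, -25, -4)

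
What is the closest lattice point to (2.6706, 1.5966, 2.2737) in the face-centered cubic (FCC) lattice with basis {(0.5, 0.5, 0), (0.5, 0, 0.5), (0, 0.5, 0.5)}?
(2.5, 1.5, 2)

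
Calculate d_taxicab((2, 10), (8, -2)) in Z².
18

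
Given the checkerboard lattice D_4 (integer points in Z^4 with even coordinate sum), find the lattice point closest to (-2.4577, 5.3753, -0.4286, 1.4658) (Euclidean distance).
(-2, 5, 0, 1)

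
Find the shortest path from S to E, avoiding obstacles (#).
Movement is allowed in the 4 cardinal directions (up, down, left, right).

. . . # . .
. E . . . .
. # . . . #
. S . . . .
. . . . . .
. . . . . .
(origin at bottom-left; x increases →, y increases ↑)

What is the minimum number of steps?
4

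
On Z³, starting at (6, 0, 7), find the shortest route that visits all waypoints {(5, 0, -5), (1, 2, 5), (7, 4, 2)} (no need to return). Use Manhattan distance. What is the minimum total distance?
33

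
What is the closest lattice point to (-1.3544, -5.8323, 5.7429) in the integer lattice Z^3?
(-1, -6, 6)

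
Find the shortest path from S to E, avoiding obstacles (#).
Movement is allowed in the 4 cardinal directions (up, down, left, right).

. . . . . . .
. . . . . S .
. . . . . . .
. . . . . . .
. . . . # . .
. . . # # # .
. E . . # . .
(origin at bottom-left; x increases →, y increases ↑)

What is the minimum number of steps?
9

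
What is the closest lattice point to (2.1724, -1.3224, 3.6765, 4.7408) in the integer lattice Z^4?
(2, -1, 4, 5)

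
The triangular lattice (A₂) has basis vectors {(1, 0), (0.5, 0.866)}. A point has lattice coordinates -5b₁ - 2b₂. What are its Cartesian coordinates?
(-6, -1.732)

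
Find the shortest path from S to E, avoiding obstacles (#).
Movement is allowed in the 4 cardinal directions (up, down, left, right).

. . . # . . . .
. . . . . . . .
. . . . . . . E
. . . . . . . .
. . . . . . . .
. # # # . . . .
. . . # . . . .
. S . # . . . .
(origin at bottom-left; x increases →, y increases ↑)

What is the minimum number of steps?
13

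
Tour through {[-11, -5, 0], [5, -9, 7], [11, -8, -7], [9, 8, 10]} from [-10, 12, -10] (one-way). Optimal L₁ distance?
105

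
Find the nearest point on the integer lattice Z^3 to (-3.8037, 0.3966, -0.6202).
(-4, 0, -1)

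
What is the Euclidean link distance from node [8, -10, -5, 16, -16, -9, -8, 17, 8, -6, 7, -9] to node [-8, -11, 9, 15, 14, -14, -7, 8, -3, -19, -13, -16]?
46.9042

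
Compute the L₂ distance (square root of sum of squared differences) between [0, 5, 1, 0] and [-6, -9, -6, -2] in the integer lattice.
16.8819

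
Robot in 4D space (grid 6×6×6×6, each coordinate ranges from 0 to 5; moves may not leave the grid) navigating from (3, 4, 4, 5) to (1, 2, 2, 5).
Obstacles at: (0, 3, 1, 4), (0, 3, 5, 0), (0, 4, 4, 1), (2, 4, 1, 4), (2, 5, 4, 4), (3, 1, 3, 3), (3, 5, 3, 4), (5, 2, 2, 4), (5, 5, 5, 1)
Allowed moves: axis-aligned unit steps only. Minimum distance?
6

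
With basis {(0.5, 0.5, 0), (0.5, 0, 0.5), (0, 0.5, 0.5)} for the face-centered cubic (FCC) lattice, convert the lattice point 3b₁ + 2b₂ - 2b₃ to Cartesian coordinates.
(2.5, 0.5, 0)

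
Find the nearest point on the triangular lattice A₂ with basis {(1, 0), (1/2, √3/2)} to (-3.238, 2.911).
(-3.5, 2.598)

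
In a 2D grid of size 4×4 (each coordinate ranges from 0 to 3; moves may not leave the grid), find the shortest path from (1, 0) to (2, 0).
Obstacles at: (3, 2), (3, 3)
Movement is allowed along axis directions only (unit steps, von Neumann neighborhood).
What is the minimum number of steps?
1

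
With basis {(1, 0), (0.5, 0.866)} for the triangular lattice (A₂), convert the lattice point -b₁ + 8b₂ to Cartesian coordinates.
(3, 6.928)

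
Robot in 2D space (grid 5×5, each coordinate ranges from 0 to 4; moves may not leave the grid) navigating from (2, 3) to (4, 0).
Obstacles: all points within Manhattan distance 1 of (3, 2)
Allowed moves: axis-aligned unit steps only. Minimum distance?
7
(one shortest path: (2, 3) → (1, 3) → (1, 2) → (1, 1) → (2, 1) → (2, 0) → (3, 0) → (4, 0))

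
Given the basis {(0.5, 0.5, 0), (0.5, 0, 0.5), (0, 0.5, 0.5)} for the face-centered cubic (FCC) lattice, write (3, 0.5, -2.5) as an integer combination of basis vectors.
6b₁ - 5b₃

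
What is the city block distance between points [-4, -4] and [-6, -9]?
7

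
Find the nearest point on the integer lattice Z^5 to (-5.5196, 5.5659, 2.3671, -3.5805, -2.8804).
(-6, 6, 2, -4, -3)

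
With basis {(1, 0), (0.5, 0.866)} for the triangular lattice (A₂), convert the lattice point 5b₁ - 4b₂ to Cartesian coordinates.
(3, -3.464)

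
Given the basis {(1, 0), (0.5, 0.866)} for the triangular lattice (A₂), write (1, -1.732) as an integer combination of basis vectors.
2b₁ - 2b₂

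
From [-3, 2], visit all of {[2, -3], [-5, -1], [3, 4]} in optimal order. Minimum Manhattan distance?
22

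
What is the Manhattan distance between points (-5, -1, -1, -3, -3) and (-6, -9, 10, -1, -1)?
24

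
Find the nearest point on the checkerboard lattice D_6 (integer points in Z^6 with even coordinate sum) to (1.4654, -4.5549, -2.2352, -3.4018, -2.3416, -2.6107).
(1, -5, -2, -3, -2, -3)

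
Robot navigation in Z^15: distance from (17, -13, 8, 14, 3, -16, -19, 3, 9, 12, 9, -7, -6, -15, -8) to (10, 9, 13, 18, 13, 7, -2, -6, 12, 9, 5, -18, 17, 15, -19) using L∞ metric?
30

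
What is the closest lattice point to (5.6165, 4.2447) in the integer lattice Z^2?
(6, 4)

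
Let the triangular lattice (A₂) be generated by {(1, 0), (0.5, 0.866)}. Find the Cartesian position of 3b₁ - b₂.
(2.5, -0.866)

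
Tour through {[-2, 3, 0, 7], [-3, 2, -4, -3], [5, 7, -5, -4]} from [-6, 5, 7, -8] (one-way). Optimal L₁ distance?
59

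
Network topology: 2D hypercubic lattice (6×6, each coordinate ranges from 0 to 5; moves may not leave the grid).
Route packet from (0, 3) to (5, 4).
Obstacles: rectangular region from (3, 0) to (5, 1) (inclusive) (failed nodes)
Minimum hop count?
6
(one shortest path: (0, 3) → (1, 3) → (2, 3) → (3, 3) → (4, 3) → (5, 3) → (5, 4))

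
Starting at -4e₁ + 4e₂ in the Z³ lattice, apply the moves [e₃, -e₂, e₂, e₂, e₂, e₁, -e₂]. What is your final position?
(-3, 5, 1)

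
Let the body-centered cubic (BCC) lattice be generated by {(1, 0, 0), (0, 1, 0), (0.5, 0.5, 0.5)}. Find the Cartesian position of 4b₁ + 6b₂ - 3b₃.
(2.5, 4.5, -1.5)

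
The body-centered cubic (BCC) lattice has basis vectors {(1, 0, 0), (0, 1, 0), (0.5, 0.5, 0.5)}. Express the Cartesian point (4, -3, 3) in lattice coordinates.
b₁ - 6b₂ + 6b₃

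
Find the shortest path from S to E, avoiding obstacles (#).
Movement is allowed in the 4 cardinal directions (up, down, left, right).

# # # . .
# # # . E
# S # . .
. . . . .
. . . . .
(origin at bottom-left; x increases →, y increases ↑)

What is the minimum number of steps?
6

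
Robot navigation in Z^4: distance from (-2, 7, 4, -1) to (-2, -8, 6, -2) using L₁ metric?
18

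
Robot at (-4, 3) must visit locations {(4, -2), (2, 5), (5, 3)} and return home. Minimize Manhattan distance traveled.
32
(one optimal route: (-4, 3) → (4, -2) → (5, 3) → (2, 5) → (-4, 3))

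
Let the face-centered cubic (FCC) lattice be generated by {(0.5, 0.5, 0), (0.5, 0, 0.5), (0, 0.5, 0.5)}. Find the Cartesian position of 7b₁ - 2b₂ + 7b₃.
(2.5, 7, 2.5)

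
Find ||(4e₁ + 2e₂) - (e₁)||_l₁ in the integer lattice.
5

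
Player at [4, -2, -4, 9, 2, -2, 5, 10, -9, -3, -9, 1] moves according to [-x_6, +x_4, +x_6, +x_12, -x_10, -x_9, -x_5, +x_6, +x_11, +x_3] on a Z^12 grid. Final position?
(4, -2, -3, 10, 1, -1, 5, 10, -10, -4, -8, 2)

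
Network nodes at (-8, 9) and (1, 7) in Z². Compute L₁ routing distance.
11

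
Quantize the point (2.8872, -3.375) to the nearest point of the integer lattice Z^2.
(3, -3)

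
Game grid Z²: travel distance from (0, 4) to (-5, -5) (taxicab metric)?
14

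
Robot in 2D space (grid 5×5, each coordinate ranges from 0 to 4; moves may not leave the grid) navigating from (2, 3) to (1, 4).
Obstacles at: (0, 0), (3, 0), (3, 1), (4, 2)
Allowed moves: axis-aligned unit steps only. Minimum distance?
2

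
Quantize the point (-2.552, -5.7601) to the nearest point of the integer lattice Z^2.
(-3, -6)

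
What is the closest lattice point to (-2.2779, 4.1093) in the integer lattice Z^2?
(-2, 4)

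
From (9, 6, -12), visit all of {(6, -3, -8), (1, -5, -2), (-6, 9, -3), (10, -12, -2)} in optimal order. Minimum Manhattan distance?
73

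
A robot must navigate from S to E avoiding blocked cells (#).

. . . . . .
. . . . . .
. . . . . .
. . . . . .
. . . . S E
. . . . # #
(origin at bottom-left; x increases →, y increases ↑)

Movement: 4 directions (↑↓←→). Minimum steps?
1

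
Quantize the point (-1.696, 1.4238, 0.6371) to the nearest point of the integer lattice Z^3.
(-2, 1, 1)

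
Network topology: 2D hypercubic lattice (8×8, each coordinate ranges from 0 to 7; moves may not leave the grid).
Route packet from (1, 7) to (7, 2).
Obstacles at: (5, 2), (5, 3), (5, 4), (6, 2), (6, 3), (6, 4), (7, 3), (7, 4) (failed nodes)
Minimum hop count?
13
(one shortest path: (1, 7) → (2, 7) → (3, 7) → (4, 7) → (4, 6) → (4, 5) → (4, 4) → (4, 3) → (4, 2) → (4, 1) → (5, 1) → (6, 1) → (7, 1) → (7, 2))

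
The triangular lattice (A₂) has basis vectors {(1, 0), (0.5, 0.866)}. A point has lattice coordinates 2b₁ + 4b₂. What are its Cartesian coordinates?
(4, 3.464)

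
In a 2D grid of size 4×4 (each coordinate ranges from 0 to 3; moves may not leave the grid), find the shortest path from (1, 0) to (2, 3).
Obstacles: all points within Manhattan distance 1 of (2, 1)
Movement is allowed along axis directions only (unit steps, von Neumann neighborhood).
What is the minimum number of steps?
6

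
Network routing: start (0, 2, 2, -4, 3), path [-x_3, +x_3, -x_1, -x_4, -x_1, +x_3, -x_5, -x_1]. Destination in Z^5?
(-3, 2, 3, -5, 2)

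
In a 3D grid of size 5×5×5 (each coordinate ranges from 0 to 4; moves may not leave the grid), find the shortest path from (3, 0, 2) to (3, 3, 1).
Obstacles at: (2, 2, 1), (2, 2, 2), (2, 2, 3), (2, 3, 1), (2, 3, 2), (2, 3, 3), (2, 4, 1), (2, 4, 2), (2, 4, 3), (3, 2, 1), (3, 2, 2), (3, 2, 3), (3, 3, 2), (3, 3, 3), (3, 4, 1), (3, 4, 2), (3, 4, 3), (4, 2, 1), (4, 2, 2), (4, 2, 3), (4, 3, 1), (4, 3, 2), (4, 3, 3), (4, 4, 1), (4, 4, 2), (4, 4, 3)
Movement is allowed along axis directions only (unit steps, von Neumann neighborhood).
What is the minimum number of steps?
6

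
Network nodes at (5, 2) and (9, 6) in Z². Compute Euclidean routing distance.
5.65685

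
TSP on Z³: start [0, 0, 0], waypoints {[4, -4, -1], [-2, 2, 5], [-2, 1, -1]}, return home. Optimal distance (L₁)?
36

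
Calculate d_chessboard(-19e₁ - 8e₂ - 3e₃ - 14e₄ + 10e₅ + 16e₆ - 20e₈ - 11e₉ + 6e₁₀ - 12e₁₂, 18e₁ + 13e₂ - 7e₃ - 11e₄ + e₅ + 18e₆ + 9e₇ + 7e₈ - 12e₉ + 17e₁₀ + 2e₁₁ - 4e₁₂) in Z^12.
37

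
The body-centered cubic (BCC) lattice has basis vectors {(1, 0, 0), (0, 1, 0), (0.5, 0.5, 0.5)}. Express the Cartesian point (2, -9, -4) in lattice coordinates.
6b₁ - 5b₂ - 8b₃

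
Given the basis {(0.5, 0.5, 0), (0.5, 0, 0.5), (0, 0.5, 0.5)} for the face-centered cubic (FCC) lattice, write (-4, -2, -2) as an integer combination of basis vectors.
-4b₁ - 4b₂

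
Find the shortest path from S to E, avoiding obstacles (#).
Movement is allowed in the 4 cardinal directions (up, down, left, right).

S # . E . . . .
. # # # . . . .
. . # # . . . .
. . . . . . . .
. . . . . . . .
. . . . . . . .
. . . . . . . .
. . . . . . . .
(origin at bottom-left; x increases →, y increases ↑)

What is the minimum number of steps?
11
(one shortest path: (0, 7) → (0, 6) → (0, 5) → (1, 5) → (1, 4) → (2, 4) → (3, 4) → (4, 4) → (4, 5) → (4, 6) → (4, 7) → (3, 7))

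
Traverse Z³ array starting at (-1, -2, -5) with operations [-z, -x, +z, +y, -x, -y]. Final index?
(-3, -2, -5)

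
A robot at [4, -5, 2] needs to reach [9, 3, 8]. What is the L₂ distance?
11.1803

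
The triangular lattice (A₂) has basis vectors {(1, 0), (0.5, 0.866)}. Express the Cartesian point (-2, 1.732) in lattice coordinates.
-3b₁ + 2b₂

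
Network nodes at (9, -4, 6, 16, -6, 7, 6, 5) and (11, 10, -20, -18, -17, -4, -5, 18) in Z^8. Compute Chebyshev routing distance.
34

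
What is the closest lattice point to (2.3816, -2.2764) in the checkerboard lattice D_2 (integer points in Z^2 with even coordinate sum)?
(2, -2)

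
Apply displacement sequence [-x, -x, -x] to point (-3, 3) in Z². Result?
(-6, 3)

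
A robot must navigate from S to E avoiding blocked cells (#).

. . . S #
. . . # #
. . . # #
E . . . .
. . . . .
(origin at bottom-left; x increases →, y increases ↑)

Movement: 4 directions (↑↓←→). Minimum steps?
6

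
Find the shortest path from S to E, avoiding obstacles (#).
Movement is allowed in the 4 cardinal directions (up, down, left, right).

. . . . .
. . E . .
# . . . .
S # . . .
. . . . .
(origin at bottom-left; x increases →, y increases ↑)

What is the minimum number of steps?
6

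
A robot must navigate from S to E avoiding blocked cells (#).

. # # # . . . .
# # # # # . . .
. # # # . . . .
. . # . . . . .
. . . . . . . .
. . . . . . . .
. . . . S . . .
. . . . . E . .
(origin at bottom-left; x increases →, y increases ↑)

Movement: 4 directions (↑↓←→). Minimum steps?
2
(one shortest path: (4, 1) → (5, 1) → (5, 0))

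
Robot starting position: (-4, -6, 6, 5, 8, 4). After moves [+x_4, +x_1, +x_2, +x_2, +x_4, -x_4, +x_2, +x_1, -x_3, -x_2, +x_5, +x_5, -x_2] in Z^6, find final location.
(-2, -5, 5, 6, 10, 4)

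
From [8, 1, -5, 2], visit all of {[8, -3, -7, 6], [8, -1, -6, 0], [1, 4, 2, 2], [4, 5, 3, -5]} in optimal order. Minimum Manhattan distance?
53
(one optimal route: (8, 1, -5, 2) → (8, -3, -7, 6) → (8, -1, -6, 0) → (1, 4, 2, 2) → (4, 5, 3, -5))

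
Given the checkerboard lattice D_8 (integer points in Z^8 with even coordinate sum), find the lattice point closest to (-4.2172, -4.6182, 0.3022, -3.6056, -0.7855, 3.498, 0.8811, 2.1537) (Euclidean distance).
(-4, -5, 0, -4, -1, 3, 1, 2)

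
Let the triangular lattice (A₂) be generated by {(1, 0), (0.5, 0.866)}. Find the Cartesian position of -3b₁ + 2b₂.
(-2, 1.732)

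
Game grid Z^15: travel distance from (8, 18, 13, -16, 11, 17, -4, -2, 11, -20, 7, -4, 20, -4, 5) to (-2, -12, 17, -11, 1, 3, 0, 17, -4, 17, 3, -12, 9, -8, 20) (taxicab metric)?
190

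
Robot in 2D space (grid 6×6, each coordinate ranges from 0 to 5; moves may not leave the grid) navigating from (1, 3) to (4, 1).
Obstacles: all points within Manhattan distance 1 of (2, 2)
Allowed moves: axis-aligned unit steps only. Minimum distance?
7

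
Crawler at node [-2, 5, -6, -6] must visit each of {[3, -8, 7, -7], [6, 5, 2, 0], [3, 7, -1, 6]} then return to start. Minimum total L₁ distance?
98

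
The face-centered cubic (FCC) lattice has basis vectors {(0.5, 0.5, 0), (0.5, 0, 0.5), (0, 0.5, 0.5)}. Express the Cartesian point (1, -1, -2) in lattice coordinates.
2b₁ - 4b₃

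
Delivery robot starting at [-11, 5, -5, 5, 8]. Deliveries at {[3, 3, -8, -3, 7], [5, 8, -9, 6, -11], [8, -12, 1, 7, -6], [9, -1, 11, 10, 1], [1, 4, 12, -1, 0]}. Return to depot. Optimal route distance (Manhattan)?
200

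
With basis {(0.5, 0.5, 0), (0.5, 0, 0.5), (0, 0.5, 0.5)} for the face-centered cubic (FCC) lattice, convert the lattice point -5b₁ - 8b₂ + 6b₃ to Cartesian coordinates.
(-6.5, 0.5, -1)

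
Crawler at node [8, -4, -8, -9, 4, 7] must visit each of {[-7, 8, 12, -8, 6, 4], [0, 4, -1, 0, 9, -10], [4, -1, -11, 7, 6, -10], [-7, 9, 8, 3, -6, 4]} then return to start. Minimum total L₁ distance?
208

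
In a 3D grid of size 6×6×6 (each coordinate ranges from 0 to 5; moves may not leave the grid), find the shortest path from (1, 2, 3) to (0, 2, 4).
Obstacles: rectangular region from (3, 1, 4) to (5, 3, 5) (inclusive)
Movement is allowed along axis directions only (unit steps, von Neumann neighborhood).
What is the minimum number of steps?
2
(one shortest path: (1, 2, 3) → (0, 2, 3) → (0, 2, 4))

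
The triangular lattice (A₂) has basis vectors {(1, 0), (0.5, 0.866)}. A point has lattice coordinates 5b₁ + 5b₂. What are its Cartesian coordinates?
(7.5, 4.33)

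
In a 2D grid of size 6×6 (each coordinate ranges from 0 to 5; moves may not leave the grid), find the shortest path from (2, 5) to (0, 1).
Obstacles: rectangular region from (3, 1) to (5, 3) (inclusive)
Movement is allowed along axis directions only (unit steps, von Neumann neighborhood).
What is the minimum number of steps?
6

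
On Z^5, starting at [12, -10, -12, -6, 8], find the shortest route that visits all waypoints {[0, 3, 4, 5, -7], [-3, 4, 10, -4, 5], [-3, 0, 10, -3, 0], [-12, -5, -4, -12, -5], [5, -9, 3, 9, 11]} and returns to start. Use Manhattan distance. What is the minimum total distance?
220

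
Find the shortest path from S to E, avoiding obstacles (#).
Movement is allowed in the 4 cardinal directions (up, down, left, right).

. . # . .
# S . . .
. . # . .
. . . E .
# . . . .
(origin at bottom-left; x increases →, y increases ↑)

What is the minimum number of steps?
4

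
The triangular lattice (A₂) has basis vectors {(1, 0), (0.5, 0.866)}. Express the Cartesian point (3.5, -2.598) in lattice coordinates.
5b₁ - 3b₂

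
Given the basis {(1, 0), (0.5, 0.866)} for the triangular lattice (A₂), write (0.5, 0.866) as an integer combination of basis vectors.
b₂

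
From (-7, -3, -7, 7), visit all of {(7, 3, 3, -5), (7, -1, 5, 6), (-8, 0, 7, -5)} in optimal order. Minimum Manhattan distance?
68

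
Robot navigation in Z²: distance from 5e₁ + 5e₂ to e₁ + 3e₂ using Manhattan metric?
6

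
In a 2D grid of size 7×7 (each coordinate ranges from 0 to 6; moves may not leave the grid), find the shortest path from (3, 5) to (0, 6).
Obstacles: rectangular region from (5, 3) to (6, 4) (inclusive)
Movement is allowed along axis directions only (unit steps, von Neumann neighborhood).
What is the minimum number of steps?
4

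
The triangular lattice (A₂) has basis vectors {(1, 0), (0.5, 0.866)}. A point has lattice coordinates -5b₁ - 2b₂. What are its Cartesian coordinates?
(-6, -1.732)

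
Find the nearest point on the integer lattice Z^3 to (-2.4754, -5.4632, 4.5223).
(-2, -5, 5)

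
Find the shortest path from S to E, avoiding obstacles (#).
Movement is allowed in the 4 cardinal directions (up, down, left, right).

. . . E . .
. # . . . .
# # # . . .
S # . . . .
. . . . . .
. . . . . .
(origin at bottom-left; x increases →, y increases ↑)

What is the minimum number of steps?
8
(one shortest path: (0, 2) → (0, 1) → (1, 1) → (2, 1) → (3, 1) → (3, 2) → (3, 3) → (3, 4) → (3, 5))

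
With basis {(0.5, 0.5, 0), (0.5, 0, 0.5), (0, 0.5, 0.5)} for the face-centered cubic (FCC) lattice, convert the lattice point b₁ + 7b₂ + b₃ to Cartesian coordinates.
(4, 1, 4)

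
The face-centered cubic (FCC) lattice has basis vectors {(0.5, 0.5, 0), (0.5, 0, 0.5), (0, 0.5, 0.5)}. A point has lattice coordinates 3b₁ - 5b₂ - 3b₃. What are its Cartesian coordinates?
(-1, 0, -4)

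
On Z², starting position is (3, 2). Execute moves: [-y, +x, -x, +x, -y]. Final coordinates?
(4, 0)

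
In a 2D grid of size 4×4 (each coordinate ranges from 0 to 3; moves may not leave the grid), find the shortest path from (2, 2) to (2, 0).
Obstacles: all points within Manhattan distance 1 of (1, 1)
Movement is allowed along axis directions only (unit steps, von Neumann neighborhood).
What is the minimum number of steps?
4
(one shortest path: (2, 2) → (3, 2) → (3, 1) → (3, 0) → (2, 0))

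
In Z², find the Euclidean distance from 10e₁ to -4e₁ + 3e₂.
14.3178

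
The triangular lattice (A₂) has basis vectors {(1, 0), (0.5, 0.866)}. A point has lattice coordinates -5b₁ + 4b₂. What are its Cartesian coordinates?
(-3, 3.464)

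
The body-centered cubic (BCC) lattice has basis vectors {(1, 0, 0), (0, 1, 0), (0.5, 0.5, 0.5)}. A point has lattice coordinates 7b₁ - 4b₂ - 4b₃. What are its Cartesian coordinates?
(5, -6, -2)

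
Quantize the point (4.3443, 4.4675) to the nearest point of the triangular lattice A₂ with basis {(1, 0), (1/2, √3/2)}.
(4.5, 4.33)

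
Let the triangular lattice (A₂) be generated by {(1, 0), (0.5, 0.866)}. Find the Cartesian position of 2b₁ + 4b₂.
(4, 3.464)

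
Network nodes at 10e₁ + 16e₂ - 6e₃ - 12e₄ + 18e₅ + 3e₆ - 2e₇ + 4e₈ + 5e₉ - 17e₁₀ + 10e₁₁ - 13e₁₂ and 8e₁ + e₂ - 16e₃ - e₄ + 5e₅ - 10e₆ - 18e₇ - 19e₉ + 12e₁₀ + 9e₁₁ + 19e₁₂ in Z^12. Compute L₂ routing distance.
59.1777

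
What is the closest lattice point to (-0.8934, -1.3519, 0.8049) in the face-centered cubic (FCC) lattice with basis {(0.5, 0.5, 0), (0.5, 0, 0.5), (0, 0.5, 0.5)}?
(-1, -1.5, 0.5)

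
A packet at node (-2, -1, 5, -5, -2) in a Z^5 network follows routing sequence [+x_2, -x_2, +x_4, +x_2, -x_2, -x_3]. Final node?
(-2, -1, 4, -4, -2)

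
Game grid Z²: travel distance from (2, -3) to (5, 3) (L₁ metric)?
9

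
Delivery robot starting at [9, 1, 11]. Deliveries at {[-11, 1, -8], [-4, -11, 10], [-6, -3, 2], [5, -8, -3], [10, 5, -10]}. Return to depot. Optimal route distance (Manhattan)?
142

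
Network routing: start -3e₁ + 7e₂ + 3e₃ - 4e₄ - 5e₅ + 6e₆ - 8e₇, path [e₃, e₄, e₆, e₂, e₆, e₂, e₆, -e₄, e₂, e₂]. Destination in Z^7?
(-3, 11, 4, -4, -5, 9, -8)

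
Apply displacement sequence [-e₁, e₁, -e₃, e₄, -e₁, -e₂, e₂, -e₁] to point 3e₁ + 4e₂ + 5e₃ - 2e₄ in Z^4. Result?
(1, 4, 4, -1)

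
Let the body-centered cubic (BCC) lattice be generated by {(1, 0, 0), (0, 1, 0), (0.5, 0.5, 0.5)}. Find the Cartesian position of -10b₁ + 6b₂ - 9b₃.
(-14.5, 1.5, -4.5)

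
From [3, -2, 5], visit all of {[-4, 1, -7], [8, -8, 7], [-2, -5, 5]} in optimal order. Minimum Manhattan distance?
48
(one optimal route: (3, -2, 5) → (8, -8, 7) → (-2, -5, 5) → (-4, 1, -7))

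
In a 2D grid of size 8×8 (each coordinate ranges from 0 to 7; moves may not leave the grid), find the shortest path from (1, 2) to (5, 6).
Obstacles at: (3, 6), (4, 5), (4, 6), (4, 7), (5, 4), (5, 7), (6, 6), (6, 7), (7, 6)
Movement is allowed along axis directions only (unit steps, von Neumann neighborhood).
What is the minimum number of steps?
10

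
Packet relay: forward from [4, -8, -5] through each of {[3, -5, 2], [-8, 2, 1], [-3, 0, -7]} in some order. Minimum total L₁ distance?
45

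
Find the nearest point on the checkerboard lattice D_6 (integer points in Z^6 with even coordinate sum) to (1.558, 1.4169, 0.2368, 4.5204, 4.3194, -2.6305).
(2, 1, 0, 4, 4, -3)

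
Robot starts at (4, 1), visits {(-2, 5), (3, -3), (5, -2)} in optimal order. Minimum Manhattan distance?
20
(one optimal route: (4, 1) → (5, -2) → (3, -3) → (-2, 5))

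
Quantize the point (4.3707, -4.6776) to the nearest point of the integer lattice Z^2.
(4, -5)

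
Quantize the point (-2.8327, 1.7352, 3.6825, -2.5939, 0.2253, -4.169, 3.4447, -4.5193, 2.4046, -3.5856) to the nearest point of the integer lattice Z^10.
(-3, 2, 4, -3, 0, -4, 3, -5, 2, -4)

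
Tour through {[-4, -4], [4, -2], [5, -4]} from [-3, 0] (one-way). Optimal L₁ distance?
17
(one optimal route: (-3, 0) → (-4, -4) → (5, -4) → (4, -2))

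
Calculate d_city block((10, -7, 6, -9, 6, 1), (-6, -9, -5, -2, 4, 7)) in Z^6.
44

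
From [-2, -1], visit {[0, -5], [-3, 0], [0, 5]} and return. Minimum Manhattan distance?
26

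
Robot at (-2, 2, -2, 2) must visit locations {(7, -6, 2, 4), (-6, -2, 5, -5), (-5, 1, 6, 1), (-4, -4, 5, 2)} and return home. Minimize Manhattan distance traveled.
76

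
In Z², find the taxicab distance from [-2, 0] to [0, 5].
7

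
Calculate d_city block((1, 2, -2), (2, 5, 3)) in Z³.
9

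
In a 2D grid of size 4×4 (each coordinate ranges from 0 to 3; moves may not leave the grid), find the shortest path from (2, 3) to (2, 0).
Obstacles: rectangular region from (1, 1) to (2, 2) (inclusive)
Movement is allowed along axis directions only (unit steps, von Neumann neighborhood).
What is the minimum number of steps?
5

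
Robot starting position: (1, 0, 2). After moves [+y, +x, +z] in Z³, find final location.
(2, 1, 3)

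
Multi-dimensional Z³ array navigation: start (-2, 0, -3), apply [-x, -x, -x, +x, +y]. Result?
(-4, 1, -3)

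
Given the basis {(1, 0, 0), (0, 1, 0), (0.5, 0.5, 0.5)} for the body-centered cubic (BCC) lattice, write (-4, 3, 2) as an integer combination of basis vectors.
-6b₁ + b₂ + 4b₃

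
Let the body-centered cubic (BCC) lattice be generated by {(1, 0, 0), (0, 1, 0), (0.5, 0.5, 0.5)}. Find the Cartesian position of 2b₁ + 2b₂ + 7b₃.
(5.5, 5.5, 3.5)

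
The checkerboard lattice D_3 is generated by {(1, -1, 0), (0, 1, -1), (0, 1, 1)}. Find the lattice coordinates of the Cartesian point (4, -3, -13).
4b₁ + 7b₂ - 6b₃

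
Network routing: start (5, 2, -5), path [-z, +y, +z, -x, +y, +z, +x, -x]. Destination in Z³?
(4, 4, -4)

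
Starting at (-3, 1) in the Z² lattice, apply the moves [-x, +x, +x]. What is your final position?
(-2, 1)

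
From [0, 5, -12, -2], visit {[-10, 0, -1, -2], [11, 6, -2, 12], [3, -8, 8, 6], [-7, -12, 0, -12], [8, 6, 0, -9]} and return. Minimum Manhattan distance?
184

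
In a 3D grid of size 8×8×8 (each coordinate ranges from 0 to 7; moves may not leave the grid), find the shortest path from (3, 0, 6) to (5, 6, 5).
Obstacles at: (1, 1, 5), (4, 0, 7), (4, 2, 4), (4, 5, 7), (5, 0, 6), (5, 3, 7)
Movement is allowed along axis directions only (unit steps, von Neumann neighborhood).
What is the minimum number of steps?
9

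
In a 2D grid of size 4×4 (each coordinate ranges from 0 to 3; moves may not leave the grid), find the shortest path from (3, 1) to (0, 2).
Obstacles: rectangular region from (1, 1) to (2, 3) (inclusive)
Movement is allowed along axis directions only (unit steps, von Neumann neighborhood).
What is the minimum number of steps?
6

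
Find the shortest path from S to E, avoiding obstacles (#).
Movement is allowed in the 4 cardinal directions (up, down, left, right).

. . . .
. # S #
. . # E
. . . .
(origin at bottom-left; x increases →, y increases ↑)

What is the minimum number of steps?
10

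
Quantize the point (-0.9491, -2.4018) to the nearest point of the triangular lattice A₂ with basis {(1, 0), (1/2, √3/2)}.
(-0.5, -2.598)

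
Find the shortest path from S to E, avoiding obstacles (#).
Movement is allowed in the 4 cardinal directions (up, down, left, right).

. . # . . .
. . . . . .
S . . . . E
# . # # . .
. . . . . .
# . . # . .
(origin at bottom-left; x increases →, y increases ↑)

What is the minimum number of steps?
5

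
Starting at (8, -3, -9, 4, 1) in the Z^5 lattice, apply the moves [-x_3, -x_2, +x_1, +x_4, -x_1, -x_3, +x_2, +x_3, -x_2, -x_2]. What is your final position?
(8, -5, -10, 5, 1)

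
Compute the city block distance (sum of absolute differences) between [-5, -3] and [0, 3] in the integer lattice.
11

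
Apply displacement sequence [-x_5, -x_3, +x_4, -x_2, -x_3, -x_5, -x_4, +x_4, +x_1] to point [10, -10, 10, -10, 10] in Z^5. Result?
(11, -11, 8, -9, 8)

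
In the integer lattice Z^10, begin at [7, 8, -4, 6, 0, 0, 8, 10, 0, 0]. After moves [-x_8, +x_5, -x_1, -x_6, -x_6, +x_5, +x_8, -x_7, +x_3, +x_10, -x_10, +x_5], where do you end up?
(6, 8, -3, 6, 3, -2, 7, 10, 0, 0)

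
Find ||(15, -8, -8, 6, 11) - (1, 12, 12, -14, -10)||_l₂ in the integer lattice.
42.8602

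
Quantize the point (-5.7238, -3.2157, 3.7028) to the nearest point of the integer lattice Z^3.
(-6, -3, 4)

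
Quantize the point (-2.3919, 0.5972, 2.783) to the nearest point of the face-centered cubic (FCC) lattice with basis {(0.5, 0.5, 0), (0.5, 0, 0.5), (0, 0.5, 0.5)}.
(-2.5, 0.5, 3)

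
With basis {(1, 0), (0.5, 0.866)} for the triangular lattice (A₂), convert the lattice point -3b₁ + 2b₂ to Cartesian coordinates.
(-2, 1.732)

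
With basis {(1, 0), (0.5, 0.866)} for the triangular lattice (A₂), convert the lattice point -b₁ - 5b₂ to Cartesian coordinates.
(-3.5, -4.33)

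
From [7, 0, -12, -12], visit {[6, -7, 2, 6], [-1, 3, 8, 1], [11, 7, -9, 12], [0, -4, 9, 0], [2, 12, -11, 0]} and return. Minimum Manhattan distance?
168
(one optimal route: (7, 0, -12, -12) → (11, 7, -9, 12) → (6, -7, 2, 6) → (0, -4, 9, 0) → (-1, 3, 8, 1) → (2, 12, -11, 0) → (7, 0, -12, -12))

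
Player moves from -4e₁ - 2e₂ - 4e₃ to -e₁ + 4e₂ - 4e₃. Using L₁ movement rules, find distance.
9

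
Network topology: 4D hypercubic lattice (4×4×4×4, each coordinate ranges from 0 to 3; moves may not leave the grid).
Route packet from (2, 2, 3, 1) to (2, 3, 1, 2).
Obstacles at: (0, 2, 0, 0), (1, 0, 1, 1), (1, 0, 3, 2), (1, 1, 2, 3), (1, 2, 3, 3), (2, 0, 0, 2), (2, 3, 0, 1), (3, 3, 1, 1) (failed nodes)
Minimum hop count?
4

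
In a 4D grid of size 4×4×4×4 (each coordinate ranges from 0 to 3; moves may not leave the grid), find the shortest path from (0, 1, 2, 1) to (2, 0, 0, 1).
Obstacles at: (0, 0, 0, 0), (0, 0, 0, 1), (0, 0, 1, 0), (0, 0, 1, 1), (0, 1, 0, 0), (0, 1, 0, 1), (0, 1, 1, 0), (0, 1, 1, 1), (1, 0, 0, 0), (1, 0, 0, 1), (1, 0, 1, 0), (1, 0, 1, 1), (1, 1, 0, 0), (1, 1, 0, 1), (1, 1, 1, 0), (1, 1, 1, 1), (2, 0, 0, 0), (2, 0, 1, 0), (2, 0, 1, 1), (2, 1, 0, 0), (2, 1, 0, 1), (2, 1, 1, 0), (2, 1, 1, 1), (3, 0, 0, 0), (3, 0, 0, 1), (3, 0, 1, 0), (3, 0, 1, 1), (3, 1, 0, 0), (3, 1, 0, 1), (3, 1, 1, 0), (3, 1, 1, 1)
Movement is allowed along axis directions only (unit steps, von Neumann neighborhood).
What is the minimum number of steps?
7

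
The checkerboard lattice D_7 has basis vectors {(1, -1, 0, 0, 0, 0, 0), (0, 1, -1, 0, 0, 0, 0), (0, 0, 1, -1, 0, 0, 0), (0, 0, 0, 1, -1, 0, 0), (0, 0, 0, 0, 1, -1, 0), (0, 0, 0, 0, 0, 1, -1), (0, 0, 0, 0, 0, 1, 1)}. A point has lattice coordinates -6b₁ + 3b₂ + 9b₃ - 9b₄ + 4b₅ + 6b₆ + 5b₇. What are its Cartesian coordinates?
(-6, 9, 6, -18, 13, 7, -1)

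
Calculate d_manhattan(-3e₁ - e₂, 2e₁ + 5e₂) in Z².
11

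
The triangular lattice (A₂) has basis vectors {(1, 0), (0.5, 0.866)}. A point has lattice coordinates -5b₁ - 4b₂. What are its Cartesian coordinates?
(-7, -3.464)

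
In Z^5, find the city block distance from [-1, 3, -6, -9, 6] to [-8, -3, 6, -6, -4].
38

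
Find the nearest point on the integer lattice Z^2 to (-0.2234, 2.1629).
(0, 2)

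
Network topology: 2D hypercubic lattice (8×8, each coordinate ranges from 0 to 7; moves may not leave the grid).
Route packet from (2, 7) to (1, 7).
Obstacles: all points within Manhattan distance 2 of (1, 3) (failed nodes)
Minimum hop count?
1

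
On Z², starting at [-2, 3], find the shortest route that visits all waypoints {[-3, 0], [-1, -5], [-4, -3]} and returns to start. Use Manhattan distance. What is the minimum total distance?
22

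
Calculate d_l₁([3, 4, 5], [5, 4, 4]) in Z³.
3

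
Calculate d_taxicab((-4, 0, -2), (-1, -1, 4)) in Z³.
10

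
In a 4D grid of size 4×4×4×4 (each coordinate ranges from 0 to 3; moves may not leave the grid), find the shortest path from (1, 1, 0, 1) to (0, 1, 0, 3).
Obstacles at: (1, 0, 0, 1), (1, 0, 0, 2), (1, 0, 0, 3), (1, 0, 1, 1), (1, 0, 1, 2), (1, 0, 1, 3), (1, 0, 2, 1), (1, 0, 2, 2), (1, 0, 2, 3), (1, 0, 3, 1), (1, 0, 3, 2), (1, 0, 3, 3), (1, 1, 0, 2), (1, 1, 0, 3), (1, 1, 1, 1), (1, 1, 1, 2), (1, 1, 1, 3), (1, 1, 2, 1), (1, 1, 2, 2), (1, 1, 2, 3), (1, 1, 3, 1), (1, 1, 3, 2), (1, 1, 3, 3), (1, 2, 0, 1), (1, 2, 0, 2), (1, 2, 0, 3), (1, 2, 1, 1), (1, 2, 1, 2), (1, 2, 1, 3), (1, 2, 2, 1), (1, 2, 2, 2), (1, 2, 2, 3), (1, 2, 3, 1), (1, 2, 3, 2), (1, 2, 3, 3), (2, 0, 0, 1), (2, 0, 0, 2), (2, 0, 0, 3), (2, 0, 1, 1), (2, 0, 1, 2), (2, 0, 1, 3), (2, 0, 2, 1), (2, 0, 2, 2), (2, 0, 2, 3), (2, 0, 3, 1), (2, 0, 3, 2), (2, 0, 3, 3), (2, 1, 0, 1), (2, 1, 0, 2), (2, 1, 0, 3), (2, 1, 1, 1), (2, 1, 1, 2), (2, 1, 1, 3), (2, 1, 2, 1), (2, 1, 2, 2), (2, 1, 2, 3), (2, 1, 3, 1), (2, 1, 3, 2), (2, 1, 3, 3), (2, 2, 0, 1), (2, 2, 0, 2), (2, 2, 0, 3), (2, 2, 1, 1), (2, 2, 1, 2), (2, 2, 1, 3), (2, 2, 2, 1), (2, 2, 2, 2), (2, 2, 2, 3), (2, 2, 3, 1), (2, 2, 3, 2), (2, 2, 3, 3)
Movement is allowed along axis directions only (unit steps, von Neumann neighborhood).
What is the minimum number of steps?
3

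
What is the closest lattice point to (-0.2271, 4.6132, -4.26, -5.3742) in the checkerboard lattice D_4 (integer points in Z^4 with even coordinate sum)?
(0, 5, -4, -5)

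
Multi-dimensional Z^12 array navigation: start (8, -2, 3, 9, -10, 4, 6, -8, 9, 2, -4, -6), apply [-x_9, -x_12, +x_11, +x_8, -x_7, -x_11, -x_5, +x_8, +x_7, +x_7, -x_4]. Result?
(8, -2, 3, 8, -11, 4, 7, -6, 8, 2, -4, -7)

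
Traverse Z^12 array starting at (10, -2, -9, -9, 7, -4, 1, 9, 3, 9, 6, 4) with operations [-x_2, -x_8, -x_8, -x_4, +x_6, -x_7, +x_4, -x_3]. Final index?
(10, -3, -10, -9, 7, -3, 0, 7, 3, 9, 6, 4)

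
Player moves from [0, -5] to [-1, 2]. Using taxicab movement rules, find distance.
8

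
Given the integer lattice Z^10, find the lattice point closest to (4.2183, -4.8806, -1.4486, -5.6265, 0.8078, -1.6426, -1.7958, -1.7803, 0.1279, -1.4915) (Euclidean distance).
(4, -5, -1, -6, 1, -2, -2, -2, 0, -1)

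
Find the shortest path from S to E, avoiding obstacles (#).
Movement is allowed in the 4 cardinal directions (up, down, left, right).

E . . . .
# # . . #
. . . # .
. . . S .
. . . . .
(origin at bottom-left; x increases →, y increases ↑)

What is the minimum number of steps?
6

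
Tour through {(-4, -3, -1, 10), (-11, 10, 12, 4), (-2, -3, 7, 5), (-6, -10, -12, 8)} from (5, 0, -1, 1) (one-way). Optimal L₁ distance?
104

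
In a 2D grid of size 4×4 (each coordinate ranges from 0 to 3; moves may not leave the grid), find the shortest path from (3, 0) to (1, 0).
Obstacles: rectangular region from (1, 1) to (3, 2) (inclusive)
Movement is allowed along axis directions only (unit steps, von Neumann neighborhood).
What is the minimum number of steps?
2
(one shortest path: (3, 0) → (2, 0) → (1, 0))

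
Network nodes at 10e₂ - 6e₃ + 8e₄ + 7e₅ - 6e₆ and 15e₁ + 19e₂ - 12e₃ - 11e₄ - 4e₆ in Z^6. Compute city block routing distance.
58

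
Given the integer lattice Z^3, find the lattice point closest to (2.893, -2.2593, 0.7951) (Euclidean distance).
(3, -2, 1)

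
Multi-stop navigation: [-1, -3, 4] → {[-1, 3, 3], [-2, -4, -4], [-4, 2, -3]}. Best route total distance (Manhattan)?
26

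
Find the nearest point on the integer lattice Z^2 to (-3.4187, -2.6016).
(-3, -3)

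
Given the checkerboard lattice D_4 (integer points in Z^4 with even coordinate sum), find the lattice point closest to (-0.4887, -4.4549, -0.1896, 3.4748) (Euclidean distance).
(-1, -4, 0, 3)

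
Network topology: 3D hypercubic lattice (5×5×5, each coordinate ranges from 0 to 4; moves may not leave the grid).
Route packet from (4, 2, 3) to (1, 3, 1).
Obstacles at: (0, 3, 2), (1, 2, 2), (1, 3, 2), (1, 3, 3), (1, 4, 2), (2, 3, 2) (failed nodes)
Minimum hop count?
6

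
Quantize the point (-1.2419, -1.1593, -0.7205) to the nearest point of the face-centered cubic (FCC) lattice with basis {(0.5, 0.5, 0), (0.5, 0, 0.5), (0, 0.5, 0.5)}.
(-1.5, -1, -0.5)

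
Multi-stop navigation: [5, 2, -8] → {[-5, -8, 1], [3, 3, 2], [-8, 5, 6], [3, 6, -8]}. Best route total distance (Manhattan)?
57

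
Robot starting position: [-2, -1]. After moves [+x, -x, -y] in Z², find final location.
(-2, -2)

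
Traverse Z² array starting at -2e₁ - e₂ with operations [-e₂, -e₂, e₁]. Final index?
(-1, -3)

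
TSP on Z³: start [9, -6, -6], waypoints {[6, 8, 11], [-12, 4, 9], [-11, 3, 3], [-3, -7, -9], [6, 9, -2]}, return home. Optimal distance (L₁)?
114
(one optimal route: (9, -6, -6) → (-3, -7, -9) → (-11, 3, 3) → (-12, 4, 9) → (6, 8, 11) → (6, 9, -2) → (9, -6, -6))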